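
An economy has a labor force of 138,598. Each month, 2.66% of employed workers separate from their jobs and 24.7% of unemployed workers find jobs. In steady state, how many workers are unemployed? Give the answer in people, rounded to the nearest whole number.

About 13,475 are unemployed in steady state.

Steady-state unemployment rate u* = s/(s+f) = 2.66/(2.66+24.7) = 0.097222.
Unemployed = u* × labor force = 0.097222 × 138,598 ≈ 13,475.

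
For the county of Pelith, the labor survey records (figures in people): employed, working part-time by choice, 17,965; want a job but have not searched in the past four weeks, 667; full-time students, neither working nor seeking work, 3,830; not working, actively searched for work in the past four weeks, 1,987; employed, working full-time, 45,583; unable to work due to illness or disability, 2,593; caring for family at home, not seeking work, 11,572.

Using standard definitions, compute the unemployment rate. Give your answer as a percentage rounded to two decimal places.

Employed = 17,965 + 45,583 = 63,548.
Unemployed = 1,987.
Labor force = 63,548 + 1,987 = 65,535.
Unemployment rate = 1,987 / 65,535 = 3.03%.

Unemployment rate ≈ 3.03%.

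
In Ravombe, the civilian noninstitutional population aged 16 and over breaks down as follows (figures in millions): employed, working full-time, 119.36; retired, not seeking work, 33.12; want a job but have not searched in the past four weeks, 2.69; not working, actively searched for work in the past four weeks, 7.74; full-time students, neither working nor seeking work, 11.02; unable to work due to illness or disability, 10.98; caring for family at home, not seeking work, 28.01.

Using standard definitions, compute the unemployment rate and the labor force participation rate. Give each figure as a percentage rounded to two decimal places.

Employed = 119.36 million.
Unemployed = 7.74 million.
Labor force = 119.36 + 7.74 = 127.10 million.
Not in labor force = 33.12 + 2.69 + 11.02 + 10.98 + 28.01 = 85.82 million (those not working and not actively searching are outside the labor force — including those who want a job but have given up searching).
Civilian working-age population = 127.10 + 85.82 = 212.92 million.
Unemployment rate = 7.74 / 127.10 = 6.09%.
Labor force participation rate = 127.10 / 212.92 = 59.69%.

Unemployment rate ≈ 6.09%; labor force participation rate ≈ 59.69%.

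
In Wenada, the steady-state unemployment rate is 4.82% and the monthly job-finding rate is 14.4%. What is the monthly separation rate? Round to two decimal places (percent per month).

Separation rate ≈ 0.73% per month.

From u* = s/(s+f): s = u·f/(1−u).
s = 0.0482 × 14.4 / (1 − 0.0482) = 0.6941 / 0.9518 ≈ 0.73% per month.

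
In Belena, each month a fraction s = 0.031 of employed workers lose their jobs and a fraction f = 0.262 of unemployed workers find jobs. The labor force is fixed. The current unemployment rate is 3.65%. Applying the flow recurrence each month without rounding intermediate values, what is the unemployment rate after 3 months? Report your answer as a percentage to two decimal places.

Unemployment rate after three months ≈ 8.13%.

With a fixed labor force, u_{t+1} = u_t + s·(1−u_t) − f·u_t = u_t·(1−s−f) + s.
Here 1−s−f = 0.707 and s = 0.031.
u_1 = 0.036500 × 0.707 + 0.031 = 0.056805.
u_2 = 0.056805 × 0.707 + 0.031 = 0.071161.
u_3 = 0.071161 × 0.707 + 0.031 = 0.081311.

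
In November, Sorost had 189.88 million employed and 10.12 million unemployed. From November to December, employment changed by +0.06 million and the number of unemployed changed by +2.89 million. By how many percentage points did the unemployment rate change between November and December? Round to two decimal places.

The unemployment rate changed by +1.35 percentage points.

November: labor force = 189.88 + 10.12 = 200.00; u = 10.12/200.00 = 5.06%.
December: labor force = 189.94 + 13.01 = 202.95; u = 13.01/202.95 = 6.41%.
Change = 6.41% − 5.06% = +1.35 pp.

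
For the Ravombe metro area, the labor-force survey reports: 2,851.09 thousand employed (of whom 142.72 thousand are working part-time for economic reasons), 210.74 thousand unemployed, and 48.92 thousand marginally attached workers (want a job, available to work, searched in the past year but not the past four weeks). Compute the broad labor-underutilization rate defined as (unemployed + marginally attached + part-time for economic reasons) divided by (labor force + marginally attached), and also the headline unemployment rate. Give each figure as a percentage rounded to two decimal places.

Labor force = 2,851.09 + 210.74 = 3,061.83 thousand.
Numerator = 210.74 + 48.92 + 142.72 = 402.38 thousand.
Denominator = 3,061.83 + 48.92 = 3,110.75 thousand.
Broad rate = 402.38 / 3,110.75 = 12.94%.
Headline unemployment rate = 210.74 / 3,061.83 = 6.88%.

Broad underutilization rate ≈ 12.94%; headline unemployment rate ≈ 6.88%.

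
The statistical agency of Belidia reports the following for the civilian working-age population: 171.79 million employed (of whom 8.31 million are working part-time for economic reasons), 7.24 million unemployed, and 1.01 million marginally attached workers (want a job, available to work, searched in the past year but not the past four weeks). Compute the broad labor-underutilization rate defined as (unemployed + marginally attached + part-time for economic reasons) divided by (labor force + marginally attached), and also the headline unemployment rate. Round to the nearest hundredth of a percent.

Broad underutilization rate ≈ 9.20%; headline unemployment rate ≈ 4.04%.

Labor force = 171.79 + 7.24 = 179.03 million.
Numerator = 7.24 + 1.01 + 8.31 = 16.56 million.
Denominator = 179.03 + 1.01 = 180.04 million.
Broad rate = 16.56 / 180.04 = 9.20%.
Headline unemployment rate = 7.24 / 179.03 = 4.04%.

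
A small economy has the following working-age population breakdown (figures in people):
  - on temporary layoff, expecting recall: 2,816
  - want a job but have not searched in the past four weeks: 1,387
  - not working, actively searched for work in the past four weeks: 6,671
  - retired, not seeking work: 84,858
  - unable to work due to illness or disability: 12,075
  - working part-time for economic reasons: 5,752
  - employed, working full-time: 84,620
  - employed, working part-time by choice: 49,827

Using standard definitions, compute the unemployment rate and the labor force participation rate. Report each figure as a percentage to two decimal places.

Unemployment rate ≈ 6.34%; labor force participation rate ≈ 60.36%.

Employed = 5,752 + 84,620 + 49,827 = 140,199 (anyone who worked, including part-time for economic reasons, counts as employed).
Unemployed = 2,816 + 6,671 = 9,487 (jobless and actively searching, or on temporary layoff).
Labor force = 140,199 + 9,487 = 149,686.
Not in labor force = 1,387 + 84,858 + 12,075 = 98,320 (those not working and not actively searching are outside the labor force — including those who want a job but have given up searching).
Civilian working-age population = 149,686 + 98,320 = 248,006.
Unemployment rate = 9,487 / 149,686 = 6.34%.
Labor force participation rate = 149,686 / 248,006 = 60.36%.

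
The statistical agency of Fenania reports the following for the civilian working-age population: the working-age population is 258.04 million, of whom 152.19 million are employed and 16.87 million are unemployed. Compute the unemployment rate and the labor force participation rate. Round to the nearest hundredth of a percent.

Labor force = employed + unemployed = 152.19 + 16.87 = 169.06 million.
Unemployment rate = 16.87 / 169.06 = 9.98%.
Labor force participation rate = 169.06 / 258.04 = 65.52%.

Unemployment rate ≈ 9.98%; labor force participation rate ≈ 65.52%.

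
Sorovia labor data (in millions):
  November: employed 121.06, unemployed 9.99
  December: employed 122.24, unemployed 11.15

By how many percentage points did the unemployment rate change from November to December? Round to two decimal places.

The unemployment rate changed by +0.74 percentage points.

November: labor force = 121.06 + 9.99 = 131.05; u = 9.99/131.05 = 7.62%.
December: labor force = 122.24 + 11.15 = 133.39; u = 11.15/133.39 = 8.36%.
Change = 8.36% − 7.62% = +0.74 pp.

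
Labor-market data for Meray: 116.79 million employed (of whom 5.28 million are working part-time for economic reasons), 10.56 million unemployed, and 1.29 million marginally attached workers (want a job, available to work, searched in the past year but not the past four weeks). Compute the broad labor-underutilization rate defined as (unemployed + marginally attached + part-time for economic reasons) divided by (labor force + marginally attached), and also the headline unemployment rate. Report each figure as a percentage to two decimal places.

Broad underutilization rate ≈ 13.32%; headline unemployment rate ≈ 8.29%.

Labor force = 116.79 + 10.56 = 127.35 million.
Numerator = 10.56 + 1.29 + 5.28 = 17.13 million.
Denominator = 127.35 + 1.29 = 128.64 million.
Broad rate = 17.13 / 128.64 = 13.32%.
Headline unemployment rate = 10.56 / 127.35 = 8.29%.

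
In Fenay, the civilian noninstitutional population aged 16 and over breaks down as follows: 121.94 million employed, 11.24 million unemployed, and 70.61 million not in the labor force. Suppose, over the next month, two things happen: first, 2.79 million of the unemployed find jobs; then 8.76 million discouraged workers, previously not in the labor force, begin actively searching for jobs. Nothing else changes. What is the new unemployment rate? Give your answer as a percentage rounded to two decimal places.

New unemployment rate ≈ 12.12%.

Initially, labor force = 121.94 + 11.24 = 133.18 million, so u = 11.24/133.18 = 8.44%.
After the first change, unemployed falls and employed rises by 2.79; labor force unchanged → E = 124.73, U = 8.45, labor force = 133.18 million.
After the second change, unemployed and labor force both rise by 8.76 → E = 124.73, U = 17.21, labor force = 141.94 million.
New unemployment rate = 17.21 / 141.94 = 12.12%.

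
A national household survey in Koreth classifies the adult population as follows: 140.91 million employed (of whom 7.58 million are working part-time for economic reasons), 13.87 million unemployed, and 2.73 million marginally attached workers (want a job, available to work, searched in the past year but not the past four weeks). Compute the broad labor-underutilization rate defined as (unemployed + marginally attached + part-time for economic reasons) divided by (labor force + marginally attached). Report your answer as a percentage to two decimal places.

Labor force = 140.91 + 13.87 = 154.78 million.
Numerator = 13.87 + 2.73 + 7.58 = 24.18 million.
Denominator = 154.78 + 2.73 = 157.51 million.
Broad rate = 24.18 / 157.51 = 15.35%.

Broad underutilization rate ≈ 15.35%.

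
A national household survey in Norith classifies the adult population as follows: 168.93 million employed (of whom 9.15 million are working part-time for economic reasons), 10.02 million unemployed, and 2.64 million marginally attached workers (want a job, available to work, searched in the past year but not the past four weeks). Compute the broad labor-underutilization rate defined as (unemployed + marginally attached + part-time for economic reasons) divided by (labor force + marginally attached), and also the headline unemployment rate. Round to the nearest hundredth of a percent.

Labor force = 168.93 + 10.02 = 178.95 million.
Numerator = 10.02 + 2.64 + 9.15 = 21.81 million.
Denominator = 178.95 + 2.64 = 181.59 million.
Broad rate = 21.81 / 181.59 = 12.01%.
Headline unemployment rate = 10.02 / 178.95 = 5.60%.

Broad underutilization rate ≈ 12.01%; headline unemployment rate ≈ 5.60%.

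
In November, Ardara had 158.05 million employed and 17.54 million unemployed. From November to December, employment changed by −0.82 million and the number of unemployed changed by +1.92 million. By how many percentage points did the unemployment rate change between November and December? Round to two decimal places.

November: labor force = 158.05 + 17.54 = 175.59; u = 17.54/175.59 = 9.99%.
December: labor force = 157.23 + 19.46 = 176.69; u = 19.46/176.69 = 11.01%.
Change = 11.01% − 9.99% = +1.02 pp.

The unemployment rate changed by +1.02 percentage points.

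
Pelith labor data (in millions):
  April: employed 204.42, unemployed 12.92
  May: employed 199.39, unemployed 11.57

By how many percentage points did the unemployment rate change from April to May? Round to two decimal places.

The unemployment rate changed by −0.46 percentage points.

April: labor force = 204.42 + 12.92 = 217.34; u = 12.92/217.34 = 5.94%.
May: labor force = 199.39 + 11.57 = 210.96; u = 11.57/210.96 = 5.48%.
Change = 5.48% − 5.94% = −0.46 pp.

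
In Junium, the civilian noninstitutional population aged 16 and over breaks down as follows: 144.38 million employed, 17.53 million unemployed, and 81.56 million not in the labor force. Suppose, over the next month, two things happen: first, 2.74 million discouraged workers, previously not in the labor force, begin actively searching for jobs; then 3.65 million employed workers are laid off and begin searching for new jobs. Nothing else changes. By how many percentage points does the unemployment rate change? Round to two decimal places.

The unemployment rate changes by +3.70 percentage points.

Initially, labor force = 144.38 + 17.53 = 161.91 million, so u = 17.53/161.91 = 10.83%.
After the first change, unemployed and labor force both rise by 2.74 → E = 144.38, U = 20.27, labor force = 164.65 million.
After the second change, employed falls and unemployed rises by 3.65; labor force unchanged → E = 140.73, U = 23.92, labor force = 164.65 million.
New unemployment rate = 23.92 / 164.65 = 14.53%.
Change = 14.53% − 10.83% = +3.70 percentage points.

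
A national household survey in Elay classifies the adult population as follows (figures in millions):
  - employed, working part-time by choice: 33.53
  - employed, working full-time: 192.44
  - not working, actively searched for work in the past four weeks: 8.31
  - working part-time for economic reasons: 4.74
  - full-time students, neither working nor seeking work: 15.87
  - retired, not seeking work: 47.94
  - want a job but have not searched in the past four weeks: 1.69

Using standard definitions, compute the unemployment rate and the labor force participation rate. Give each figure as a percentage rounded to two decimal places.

Unemployment rate ≈ 3.48%; labor force participation rate ≈ 78.49%.

Employed = 33.53 + 192.44 + 4.74 = 230.71 million (anyone who worked, including part-time for economic reasons, counts as employed).
Unemployed = 8.31 million.
Labor force = 230.71 + 8.31 = 239.02 million.
Not in labor force = 15.87 + 47.94 + 1.69 = 65.50 million (those not working and not actively searching are outside the labor force — including those who want a job but have given up searching).
Civilian working-age population = 239.02 + 65.50 = 304.52 million.
Unemployment rate = 8.31 / 239.02 = 3.48%.
Labor force participation rate = 239.02 / 304.52 = 78.49%.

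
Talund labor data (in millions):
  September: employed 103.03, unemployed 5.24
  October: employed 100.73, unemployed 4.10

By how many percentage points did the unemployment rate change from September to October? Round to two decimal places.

September: labor force = 103.03 + 5.24 = 108.27; u = 5.24/108.27 = 4.84%.
October: labor force = 100.73 + 4.10 = 104.83; u = 4.10/104.83 = 3.91%.
Change = 3.91% − 4.84% = −0.93 pp.

The unemployment rate changed by −0.93 percentage points.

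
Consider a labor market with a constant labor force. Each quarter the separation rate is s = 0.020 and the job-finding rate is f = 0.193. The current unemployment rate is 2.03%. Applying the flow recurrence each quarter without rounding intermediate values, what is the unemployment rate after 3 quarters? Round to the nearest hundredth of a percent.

With a fixed labor force, u_{t+1} = u_t + s·(1−u_t) − f·u_t = u_t·(1−s−f) + s.
Here 1−s−f = 0.787 and s = 0.020.
u_1 = 0.020300 × 0.787 + 0.020 = 0.035976.
u_2 = 0.035976 × 0.787 + 0.020 = 0.048313.
u_3 = 0.048313 × 0.787 + 0.020 = 0.058022.

Unemployment rate after three quarters ≈ 5.80%.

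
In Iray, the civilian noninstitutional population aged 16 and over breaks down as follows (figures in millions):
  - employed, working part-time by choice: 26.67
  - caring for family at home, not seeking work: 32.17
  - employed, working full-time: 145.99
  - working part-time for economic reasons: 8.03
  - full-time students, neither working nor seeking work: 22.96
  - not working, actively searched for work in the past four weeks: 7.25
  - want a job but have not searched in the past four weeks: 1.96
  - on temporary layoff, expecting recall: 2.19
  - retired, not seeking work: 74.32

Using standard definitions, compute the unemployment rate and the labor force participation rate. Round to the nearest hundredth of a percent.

Unemployment rate ≈ 4.97%; labor force participation rate ≈ 59.13%.

Employed = 26.67 + 145.99 + 8.03 = 180.69 million (anyone who worked, including part-time for economic reasons, counts as employed).
Unemployed = 7.25 + 2.19 = 9.44 million (jobless and actively searching, or on temporary layoff).
Labor force = 180.69 + 9.44 = 190.13 million.
Not in labor force = 32.17 + 22.96 + 1.96 + 74.32 = 131.41 million (those not working and not actively searching are outside the labor force — including those who want a job but have given up searching).
Civilian working-age population = 190.13 + 131.41 = 321.54 million.
Unemployment rate = 9.44 / 190.13 = 4.97%.
Labor force participation rate = 190.13 / 321.54 = 59.13%.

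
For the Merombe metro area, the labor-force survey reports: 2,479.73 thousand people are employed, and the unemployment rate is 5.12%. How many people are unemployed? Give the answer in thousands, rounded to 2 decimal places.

Let U be the number unemployed. The labor force is E + U, and U/(E+U) = 0.0512.
So U = 0.0512 × 2,479.73 / (1 − 0.0512) = 126.9622 / 0.9488 ≈ 133.81 thousand.

About 133.81 thousand are unemployed.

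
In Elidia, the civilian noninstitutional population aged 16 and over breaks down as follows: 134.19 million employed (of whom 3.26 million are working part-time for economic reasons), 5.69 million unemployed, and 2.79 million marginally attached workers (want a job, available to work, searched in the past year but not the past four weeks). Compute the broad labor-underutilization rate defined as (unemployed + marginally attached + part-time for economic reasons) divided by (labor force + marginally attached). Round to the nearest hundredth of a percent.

Labor force = 134.19 + 5.69 = 139.88 million.
Numerator = 5.69 + 2.79 + 3.26 = 11.74 million.
Denominator = 139.88 + 2.79 = 142.67 million.
Broad rate = 11.74 / 142.67 = 8.23%.

Broad underutilization rate ≈ 8.23%.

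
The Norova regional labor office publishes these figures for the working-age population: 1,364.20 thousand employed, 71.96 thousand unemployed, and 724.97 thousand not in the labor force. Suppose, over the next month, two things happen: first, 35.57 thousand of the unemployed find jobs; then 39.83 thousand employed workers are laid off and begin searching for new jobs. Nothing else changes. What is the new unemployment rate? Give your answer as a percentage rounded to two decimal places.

Initially, labor force = 1,364.20 + 71.96 = 1,436.16 thousand, so u = 71.96/1,436.16 = 5.01%.
After the first change, unemployed falls and employed rises by 35.57; labor force unchanged → E = 1,399.77, U = 36.39, labor force = 1,436.16 thousand.
After the second change, employed falls and unemployed rises by 39.83; labor force unchanged → E = 1,359.94, U = 76.22, labor force = 1,436.16 thousand.
New unemployment rate = 76.22 / 1,436.16 = 5.31%.

New unemployment rate ≈ 5.31%.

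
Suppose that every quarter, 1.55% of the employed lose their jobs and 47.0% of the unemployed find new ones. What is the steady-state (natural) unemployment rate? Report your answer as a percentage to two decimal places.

At steady state the flows balance: s·E = f·U, so U/(E+U) = s/(s+f).
u* = 1.55 / (1.55 + 47.0) = 1.55 / 48.55 = 3.19%.

Steady-state unemployment rate ≈ 3.19%.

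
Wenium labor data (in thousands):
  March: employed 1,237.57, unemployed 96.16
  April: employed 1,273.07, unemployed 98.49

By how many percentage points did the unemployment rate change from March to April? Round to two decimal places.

The unemployment rate changed by −0.03 percentage points.

March: labor force = 1,237.57 + 96.16 = 1,333.73; u = 96.16/1,333.73 = 7.21%.
April: labor force = 1,273.07 + 98.49 = 1,371.56; u = 98.49/1,371.56 = 7.18%.
Change = 7.18% − 7.21% = −0.03 pp.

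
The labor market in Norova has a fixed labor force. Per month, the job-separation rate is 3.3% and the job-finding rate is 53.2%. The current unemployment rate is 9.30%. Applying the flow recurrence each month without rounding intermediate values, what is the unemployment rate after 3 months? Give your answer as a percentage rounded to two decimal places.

Unemployment rate after three months ≈ 6.13%.

With a fixed labor force, u_{t+1} = u_t + s·(1−u_t) − f·u_t = u_t·(1−s−f) + s.
Here 1−s−f = 0.435 and s = 0.033.
u_1 = 0.093000 × 0.435 + 0.033 = 0.073455.
u_2 = 0.073455 × 0.435 + 0.033 = 0.064953.
u_3 = 0.064953 × 0.435 + 0.033 = 0.061255.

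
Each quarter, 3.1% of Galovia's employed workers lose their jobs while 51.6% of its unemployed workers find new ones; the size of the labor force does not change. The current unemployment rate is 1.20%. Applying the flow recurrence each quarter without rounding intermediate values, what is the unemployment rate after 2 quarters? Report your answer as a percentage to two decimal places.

Unemployment rate after two quarters ≈ 4.75%.

With a fixed labor force, u_{t+1} = u_t + s·(1−u_t) − f·u_t = u_t·(1−s−f) + s.
Here 1−s−f = 0.453 and s = 0.031.
u_1 = 0.012000 × 0.453 + 0.031 = 0.036436.
u_2 = 0.036436 × 0.453 + 0.031 = 0.047506.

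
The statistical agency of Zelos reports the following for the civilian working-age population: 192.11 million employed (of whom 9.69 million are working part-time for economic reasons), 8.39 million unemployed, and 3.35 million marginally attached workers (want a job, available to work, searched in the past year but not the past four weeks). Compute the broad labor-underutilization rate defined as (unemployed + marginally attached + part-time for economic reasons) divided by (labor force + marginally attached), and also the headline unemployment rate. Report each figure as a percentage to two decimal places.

Broad underutilization rate ≈ 10.51%; headline unemployment rate ≈ 4.18%.

Labor force = 192.11 + 8.39 = 200.50 million.
Numerator = 8.39 + 3.35 + 9.69 = 21.43 million.
Denominator = 200.50 + 3.35 = 203.85 million.
Broad rate = 21.43 / 203.85 = 10.51%.
Headline unemployment rate = 8.39 / 200.50 = 4.18%.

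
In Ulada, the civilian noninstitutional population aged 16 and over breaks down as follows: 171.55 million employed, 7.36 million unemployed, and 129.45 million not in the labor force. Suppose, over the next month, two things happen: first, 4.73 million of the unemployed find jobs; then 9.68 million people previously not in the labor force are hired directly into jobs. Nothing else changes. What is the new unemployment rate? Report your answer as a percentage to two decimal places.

Initially, labor force = 171.55 + 7.36 = 178.91 million, so u = 7.36/178.91 = 4.11%.
After the first change, unemployed falls and employed rises by 4.73; labor force unchanged → E = 176.28, U = 2.63, labor force = 178.91 million.
After the second change, employed and labor force both rise by 9.68; unemployed unchanged → E = 185.96, U = 2.63, labor force = 188.59 million.
New unemployment rate = 2.63 / 188.59 = 1.39%.

New unemployment rate ≈ 1.39%.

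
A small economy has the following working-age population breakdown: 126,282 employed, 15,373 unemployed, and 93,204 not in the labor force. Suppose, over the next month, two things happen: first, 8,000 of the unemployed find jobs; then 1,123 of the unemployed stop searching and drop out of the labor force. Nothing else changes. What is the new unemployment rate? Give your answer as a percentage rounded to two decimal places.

New unemployment rate ≈ 4.45%.

Initially, labor force = 126,282 + 15,373 = 141,655, so u = 15,373/141,655 = 10.85%.
After the first change, unemployed falls and employed rises by 8,000; labor force unchanged → E = 134,282, U = 7,373, labor force = 141,655.
After the second change, unemployed and labor force both fall by 1,123 → E = 134,282, U = 6,250, labor force = 140,532.
New unemployment rate = 6,250 / 140,532 = 4.45%.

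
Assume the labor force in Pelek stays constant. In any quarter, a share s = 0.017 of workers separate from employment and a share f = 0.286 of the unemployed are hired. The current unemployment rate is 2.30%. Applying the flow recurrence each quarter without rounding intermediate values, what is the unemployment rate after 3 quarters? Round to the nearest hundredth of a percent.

Unemployment rate after three quarters ≈ 4.49%.

With a fixed labor force, u_{t+1} = u_t + s·(1−u_t) − f·u_t = u_t·(1−s−f) + s.
Here 1−s−f = 0.697 and s = 0.017.
u_1 = 0.023000 × 0.697 + 0.017 = 0.033031.
u_2 = 0.033031 × 0.697 + 0.017 = 0.040023.
u_3 = 0.040023 × 0.697 + 0.017 = 0.044896.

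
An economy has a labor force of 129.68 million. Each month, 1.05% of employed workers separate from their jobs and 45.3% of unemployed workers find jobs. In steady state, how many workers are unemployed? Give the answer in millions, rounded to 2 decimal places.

Steady-state unemployment rate u* = s/(s+f) = 1.05/(1.05+45.3) = 0.022654.
Unemployed = u* × labor force = 0.022654 × 129.68 ≈ 2.94 million.

About 2.94 million are unemployed in steady state.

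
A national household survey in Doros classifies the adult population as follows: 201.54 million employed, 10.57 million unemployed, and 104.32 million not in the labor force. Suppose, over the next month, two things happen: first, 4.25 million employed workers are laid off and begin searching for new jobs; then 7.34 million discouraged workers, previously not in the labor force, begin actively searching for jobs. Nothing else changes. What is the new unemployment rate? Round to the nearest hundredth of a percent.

Initially, labor force = 201.54 + 10.57 = 212.11 million, so u = 10.57/212.11 = 4.98%.
After the first change, employed falls and unemployed rises by 4.25; labor force unchanged → E = 197.29, U = 14.82, labor force = 212.11 million.
After the second change, unemployed and labor force both rise by 7.34 → E = 197.29, U = 22.16, labor force = 219.45 million.
New unemployment rate = 22.16 / 219.45 = 10.10%.

New unemployment rate ≈ 10.10%.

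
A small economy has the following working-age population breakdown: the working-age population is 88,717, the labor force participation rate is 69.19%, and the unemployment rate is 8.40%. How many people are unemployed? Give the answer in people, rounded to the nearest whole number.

Labor force = 0.6919 × 88,717 = 61,383.
Unemployed = 0.0840 × 61,383 ≈ 5,156.

About 5,156 are unemployed.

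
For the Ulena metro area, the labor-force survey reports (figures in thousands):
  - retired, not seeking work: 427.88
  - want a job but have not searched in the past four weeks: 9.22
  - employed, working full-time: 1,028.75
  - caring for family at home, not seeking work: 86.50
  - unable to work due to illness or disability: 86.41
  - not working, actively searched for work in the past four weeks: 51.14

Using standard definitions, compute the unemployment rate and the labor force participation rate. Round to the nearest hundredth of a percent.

Employed = 1,028.75 thousand.
Unemployed = 51.14 thousand.
Labor force = 1,028.75 + 51.14 = 1,079.89 thousand.
Not in labor force = 427.88 + 9.22 + 86.50 + 86.41 = 610.01 thousand (those not working and not actively searching are outside the labor force — including those who want a job but have given up searching).
Civilian working-age population = 1,079.89 + 610.01 = 1,689.90 thousand.
Unemployment rate = 51.14 / 1,079.89 = 4.74%.
Labor force participation rate = 1,079.89 / 1,689.90 = 63.90%.

Unemployment rate ≈ 4.74%; labor force participation rate ≈ 63.90%.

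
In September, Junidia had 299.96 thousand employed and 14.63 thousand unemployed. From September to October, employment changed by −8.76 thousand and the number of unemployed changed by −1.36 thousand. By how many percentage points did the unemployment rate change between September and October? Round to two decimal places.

The unemployment rate changed by −0.29 percentage points.

September: labor force = 299.96 + 14.63 = 314.59; u = 14.63/314.59 = 4.65%.
October: labor force = 291.20 + 13.27 = 304.47; u = 13.27/304.47 = 4.36%.
Change = 4.36% − 4.65% = −0.29 pp.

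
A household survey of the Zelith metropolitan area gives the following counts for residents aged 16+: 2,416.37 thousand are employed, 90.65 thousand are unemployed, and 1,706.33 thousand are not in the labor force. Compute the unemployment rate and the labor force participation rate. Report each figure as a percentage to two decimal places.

Labor force = employed + unemployed = 2,416.37 + 90.65 = 2,507.02 thousand.
Working-age population = 2,507.02 + 1,706.33 = 4,213.35 thousand.
Unemployment rate = 90.65 / 2,507.02 = 3.62%.
Labor force participation rate = 2,507.02 / 4,213.35 = 59.50%.

Unemployment rate ≈ 3.62%; labor force participation rate ≈ 59.50%.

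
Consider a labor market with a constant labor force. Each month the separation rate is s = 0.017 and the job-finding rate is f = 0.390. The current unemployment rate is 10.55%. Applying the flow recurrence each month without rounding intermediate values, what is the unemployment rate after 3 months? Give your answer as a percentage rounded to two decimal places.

Unemployment rate after three months ≈ 5.51%.

With a fixed labor force, u_{t+1} = u_t + s·(1−u_t) − f·u_t = u_t·(1−s−f) + s.
Here 1−s−f = 0.593 and s = 0.017.
u_1 = 0.105500 × 0.593 + 0.017 = 0.079561.
u_2 = 0.079561 × 0.593 + 0.017 = 0.064180.
u_3 = 0.064180 × 0.593 + 0.017 = 0.055059.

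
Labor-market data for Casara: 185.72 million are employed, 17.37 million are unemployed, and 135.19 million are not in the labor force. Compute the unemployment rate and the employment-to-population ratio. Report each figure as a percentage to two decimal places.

Labor force = employed + unemployed = 185.72 + 17.37 = 203.09 million.
Working-age population = 203.09 + 135.19 = 338.28 million.
Unemployment rate = 17.37 / 203.09 = 8.55%.
Employment-population ratio = 185.72 / 338.28 = 54.90%.

Unemployment rate ≈ 8.55%; employment-population ratio ≈ 54.90%.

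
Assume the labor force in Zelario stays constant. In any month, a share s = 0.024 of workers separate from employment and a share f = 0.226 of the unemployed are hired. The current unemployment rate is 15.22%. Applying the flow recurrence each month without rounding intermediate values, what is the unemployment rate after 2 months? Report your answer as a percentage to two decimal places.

Unemployment rate after two months ≈ 12.76%.

With a fixed labor force, u_{t+1} = u_t + s·(1−u_t) − f·u_t = u_t·(1−s−f) + s.
Here 1−s−f = 0.750 and s = 0.024.
u_1 = 0.152200 × 0.750 + 0.024 = 0.138150.
u_2 = 0.138150 × 0.750 + 0.024 = 0.127612.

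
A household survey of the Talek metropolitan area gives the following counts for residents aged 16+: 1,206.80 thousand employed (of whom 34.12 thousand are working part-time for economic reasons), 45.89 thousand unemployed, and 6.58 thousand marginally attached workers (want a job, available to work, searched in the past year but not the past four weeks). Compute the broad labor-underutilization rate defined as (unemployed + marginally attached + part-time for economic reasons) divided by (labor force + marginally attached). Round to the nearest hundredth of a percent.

Labor force = 1,206.80 + 45.89 = 1,252.69 thousand.
Numerator = 45.89 + 6.58 + 34.12 = 86.59 thousand.
Denominator = 1,252.69 + 6.58 = 1,259.27 thousand.
Broad rate = 86.59 / 1,259.27 = 6.88%.

Broad underutilization rate ≈ 6.88%.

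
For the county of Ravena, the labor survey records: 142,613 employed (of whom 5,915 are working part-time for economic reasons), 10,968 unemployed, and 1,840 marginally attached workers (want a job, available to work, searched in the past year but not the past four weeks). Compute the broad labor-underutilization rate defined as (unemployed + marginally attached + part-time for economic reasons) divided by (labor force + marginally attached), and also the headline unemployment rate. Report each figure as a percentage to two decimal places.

Labor force = 142,613 + 10,968 = 153,581.
Numerator = 10,968 + 1,840 + 5,915 = 18,723.
Denominator = 153,581 + 1,840 = 155,421.
Broad rate = 18,723 / 155,421 = 12.05%.
Headline unemployment rate = 10,968 / 153,581 = 7.14%.

Broad underutilization rate ≈ 12.05%; headline unemployment rate ≈ 7.14%.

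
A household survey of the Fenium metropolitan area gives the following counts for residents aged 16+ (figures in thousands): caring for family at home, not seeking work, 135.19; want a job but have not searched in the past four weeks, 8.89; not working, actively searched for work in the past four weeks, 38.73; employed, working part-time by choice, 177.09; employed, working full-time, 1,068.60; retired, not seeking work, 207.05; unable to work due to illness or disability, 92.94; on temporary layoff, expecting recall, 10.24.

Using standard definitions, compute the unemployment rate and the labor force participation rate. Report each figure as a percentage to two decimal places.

Employed = 177.09 + 1,068.60 = 1,245.69 thousand.
Unemployed = 38.73 + 10.24 = 48.97 thousand (jobless and actively searching, or on temporary layoff).
Labor force = 1,245.69 + 48.97 = 1,294.66 thousand.
Not in labor force = 135.19 + 8.89 + 207.05 + 92.94 = 444.07 thousand (those not working and not actively searching are outside the labor force — including those who want a job but have given up searching).
Civilian working-age population = 1,294.66 + 444.07 = 1,738.73 thousand.
Unemployment rate = 48.97 / 1,294.66 = 3.78%.
Labor force participation rate = 1,294.66 / 1,738.73 = 74.46%.

Unemployment rate ≈ 3.78%; labor force participation rate ≈ 74.46%.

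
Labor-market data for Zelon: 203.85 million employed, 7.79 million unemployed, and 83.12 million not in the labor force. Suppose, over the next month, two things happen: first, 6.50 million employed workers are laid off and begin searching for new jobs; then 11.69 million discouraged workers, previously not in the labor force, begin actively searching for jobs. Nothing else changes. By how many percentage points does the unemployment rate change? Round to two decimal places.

Initially, labor force = 203.85 + 7.79 = 211.64 million, so u = 7.79/211.64 = 3.68%.
After the first change, employed falls and unemployed rises by 6.50; labor force unchanged → E = 197.35, U = 14.29, labor force = 211.64 million.
After the second change, unemployed and labor force both rise by 11.69 → E = 197.35, U = 25.98, labor force = 223.33 million.
New unemployment rate = 25.98 / 223.33 = 11.63%.
Change = 11.63% − 3.68% = +7.95 percentage points.

The unemployment rate changes by +7.95 percentage points.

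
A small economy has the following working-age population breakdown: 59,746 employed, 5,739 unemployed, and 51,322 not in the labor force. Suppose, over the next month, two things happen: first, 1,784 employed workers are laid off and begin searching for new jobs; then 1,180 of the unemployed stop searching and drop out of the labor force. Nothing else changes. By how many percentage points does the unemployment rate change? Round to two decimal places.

Initially, labor force = 59,746 + 5,739 = 65,485, so u = 5,739/65,485 = 8.76%.
After the first change, employed falls and unemployed rises by 1,784; labor force unchanged → E = 57,962, U = 7,523, labor force = 65,485.
After the second change, unemployed and labor force both fall by 1,180 → E = 57,962, U = 6,343, labor force = 64,305.
New unemployment rate = 6,343 / 64,305 = 9.86%.
Change = 9.86% − 8.76% = +1.10 percentage points.

The unemployment rate changes by +1.10 percentage points.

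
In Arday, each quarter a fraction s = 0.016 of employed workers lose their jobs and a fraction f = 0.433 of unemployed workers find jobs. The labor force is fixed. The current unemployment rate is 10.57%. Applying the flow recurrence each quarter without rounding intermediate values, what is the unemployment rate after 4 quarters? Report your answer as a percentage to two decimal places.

Unemployment rate after four quarters ≈ 4.21%.

With a fixed labor force, u_{t+1} = u_t + s·(1−u_t) − f·u_t = u_t·(1−s−f) + s.
Here 1−s−f = 0.551 and s = 0.016.
u_1 = 0.105700 × 0.551 + 0.016 = 0.074241.
u_2 = 0.074241 × 0.551 + 0.016 = 0.056907.
u_3 = 0.056907 × 0.551 + 0.016 = 0.047356.
u_4 = 0.047356 × 0.551 + 0.016 = 0.042093.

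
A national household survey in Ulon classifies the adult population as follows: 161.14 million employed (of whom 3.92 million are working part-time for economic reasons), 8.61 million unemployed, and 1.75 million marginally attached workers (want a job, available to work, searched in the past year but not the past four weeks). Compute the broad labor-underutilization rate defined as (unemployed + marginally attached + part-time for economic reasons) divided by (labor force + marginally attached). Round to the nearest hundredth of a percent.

Broad underutilization rate ≈ 8.33%.

Labor force = 161.14 + 8.61 = 169.75 million.
Numerator = 8.61 + 1.75 + 3.92 = 14.28 million.
Denominator = 169.75 + 1.75 = 171.50 million.
Broad rate = 14.28 / 171.50 = 8.33%.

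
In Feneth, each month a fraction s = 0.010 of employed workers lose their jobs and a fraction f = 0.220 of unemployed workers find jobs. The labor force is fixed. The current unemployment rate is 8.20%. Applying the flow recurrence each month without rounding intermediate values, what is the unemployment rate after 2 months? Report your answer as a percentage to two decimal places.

With a fixed labor force, u_{t+1} = u_t + s·(1−u_t) − f·u_t = u_t·(1−s−f) + s.
Here 1−s−f = 0.770 and s = 0.010.
u_1 = 0.082000 × 0.770 + 0.010 = 0.073140.
u_2 = 0.073140 × 0.770 + 0.010 = 0.066318.

Unemployment rate after two months ≈ 6.63%.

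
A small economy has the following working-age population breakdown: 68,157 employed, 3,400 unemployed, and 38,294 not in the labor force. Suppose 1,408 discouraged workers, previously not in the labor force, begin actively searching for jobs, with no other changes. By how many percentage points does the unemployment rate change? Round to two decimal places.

Initially, labor force = 68,157 + 3,400 = 71,557, so u = 3,400/71,557 = 4.75%.
After the change, unemployed and labor force both rise by 1,408 → E = 68,157, U = 4,808, labor force = 72,965.
New unemployment rate = 4,808 / 72,965 = 6.59%.
Change = 6.59% − 4.75% = +1.84 percentage points.

The unemployment rate changes by +1.84 percentage points.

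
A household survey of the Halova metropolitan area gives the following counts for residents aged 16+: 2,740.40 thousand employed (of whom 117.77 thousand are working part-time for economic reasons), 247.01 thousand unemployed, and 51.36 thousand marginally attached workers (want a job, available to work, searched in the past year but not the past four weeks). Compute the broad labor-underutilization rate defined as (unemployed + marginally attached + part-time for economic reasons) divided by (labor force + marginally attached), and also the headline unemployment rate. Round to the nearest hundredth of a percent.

Broad underutilization rate ≈ 13.69%; headline unemployment rate ≈ 8.27%.

Labor force = 2,740.40 + 247.01 = 2,987.41 thousand.
Numerator = 247.01 + 51.36 + 117.77 = 416.14 thousand.
Denominator = 2,987.41 + 51.36 = 3,038.77 thousand.
Broad rate = 416.14 / 3,038.77 = 13.69%.
Headline unemployment rate = 247.01 / 2,987.41 = 8.27%.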